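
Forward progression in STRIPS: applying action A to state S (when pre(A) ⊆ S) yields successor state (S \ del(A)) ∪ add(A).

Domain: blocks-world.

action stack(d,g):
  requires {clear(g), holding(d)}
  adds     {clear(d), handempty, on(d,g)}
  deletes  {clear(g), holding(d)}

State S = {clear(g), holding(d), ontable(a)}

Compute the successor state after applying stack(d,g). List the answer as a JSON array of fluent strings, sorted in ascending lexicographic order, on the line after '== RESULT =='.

Compute (S \ del) ∪ add:
  pre ⊆ S: {clear(g), holding(d)} ⊆ S  — applicable
  S \ del = {ontable(a)}
  ∪ add   = {clear(d), handempty, on(d,g), ontable(a)}

== RESULT ==
["clear(d)", "handempty", "on(d,g)", "ontable(a)"]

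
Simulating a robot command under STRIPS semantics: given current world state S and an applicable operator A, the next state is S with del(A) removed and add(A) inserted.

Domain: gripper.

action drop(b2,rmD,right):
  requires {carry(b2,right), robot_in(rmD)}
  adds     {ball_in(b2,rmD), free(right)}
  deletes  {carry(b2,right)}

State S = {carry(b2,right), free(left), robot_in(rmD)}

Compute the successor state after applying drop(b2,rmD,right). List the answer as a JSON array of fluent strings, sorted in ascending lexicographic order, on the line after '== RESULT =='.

Progress:
  pre ⊆ S: {carry(b2,right), robot_in(rmD)} ⊆ S  — applicable
  S \ del = {free(left), robot_in(rmD)}
  ∪ add   = {ball_in(b2,rmD), free(left), free(right), robot_in(rmD)}

== RESULT ==
["ball_in(b2,rmD)", "free(left)", "free(right)", "robot_in(rmD)"]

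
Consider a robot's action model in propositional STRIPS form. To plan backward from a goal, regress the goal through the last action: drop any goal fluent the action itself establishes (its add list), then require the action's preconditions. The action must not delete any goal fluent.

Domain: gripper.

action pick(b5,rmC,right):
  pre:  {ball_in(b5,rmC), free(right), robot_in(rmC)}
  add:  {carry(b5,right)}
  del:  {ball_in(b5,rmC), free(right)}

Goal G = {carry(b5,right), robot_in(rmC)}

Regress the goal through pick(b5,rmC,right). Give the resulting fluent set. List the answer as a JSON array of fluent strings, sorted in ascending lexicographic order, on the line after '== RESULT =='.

Compute (G \ add) ∪ pre:
  G ∩ del = {}  (empty — regression defined)
  G \ add = {carry(b5,right), robot_in(rmC)} \ {carry(b5,right)} = {robot_in(rmC)}
  ∪ pre   = {robot_in(rmC)} ∪ {ball_in(b5,rmC), free(right), robot_in(rmC)}
          = {ball_in(b5,rmC), free(right), robot_in(rmC)}

== RESULT ==
["ball_in(b5,rmC)", "free(right)", "robot_in(rmC)"]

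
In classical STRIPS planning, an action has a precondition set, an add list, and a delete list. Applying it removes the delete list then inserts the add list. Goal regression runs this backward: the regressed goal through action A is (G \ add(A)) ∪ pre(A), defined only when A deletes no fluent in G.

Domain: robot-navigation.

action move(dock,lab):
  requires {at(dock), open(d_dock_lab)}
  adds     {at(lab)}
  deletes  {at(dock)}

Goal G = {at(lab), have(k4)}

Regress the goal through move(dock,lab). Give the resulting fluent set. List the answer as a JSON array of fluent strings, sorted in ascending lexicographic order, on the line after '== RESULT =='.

Regress:
  G ∩ del = {}  (empty — regression defined)
  G \ add = {at(lab), have(k4)} \ {at(lab)} = {have(k4)}
  ∪ pre   = {have(k4)} ∪ {at(dock), open(d_dock_lab)}
          = {at(dock), have(k4), open(d_dock_lab)}

== RESULT ==
["at(dock)", "have(k4)", "open(d_dock_lab)"]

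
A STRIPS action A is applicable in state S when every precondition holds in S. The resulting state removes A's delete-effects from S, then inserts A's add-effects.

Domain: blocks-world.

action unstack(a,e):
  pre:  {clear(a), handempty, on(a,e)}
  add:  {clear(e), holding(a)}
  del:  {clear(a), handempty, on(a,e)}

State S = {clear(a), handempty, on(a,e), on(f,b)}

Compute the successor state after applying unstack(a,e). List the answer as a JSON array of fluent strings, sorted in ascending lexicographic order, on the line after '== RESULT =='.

Compute (S \ del) ∪ add:
  pre ⊆ S: {clear(a), handempty, on(a,e)} ⊆ S  — applicable
  S \ del = {on(f,b)}
  ∪ add   = {clear(e), holding(a), on(f,b)}

== RESULT ==
["clear(e)", "holding(a)", "on(f,b)"]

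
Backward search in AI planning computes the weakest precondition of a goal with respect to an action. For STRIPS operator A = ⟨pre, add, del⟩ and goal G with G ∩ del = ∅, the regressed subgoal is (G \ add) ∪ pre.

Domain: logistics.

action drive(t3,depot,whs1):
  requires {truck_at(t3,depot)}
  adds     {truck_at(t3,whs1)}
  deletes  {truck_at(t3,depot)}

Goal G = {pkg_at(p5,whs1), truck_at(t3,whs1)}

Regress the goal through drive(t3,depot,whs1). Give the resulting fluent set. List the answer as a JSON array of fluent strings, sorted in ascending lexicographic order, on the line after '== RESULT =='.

Compute (G \ add) ∪ pre:
  G ∩ del = {}  (empty — regression defined)
  G \ add = {pkg_at(p5,whs1), truck_at(t3,whs1)} \ {truck_at(t3,whs1)} = {pkg_at(p5,whs1)}
  ∪ pre   = {pkg_at(p5,whs1)} ∪ {truck_at(t3,depot)}
          = {pkg_at(p5,whs1), truck_at(t3,depot)}

== RESULT ==
["pkg_at(p5,whs1)", "truck_at(t3,depot)"]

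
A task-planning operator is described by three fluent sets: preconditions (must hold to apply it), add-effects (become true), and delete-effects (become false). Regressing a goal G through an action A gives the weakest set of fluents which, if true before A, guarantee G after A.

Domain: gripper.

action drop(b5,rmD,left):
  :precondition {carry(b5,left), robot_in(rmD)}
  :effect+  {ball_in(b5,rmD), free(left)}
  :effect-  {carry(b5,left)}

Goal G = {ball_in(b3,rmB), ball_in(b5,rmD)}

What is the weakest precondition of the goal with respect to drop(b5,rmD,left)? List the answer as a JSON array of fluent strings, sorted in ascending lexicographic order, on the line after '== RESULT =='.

Compute (G \ add) ∪ pre:
  G ∩ del = {}  (empty — regression defined)
  G \ add = {ball_in(b3,rmB), ball_in(b5,rmD)} \ {ball_in(b5,rmD), free(left)} = {ball_in(b3,rmB)}
  ∪ pre   = {ball_in(b3,rmB)} ∪ {carry(b5,left), robot_in(rmD)}
          = {ball_in(b3,rmB), carry(b5,left), robot_in(rmD)}

== RESULT ==
["ball_in(b3,rmB)", "carry(b5,left)", "robot_in(rmD)"]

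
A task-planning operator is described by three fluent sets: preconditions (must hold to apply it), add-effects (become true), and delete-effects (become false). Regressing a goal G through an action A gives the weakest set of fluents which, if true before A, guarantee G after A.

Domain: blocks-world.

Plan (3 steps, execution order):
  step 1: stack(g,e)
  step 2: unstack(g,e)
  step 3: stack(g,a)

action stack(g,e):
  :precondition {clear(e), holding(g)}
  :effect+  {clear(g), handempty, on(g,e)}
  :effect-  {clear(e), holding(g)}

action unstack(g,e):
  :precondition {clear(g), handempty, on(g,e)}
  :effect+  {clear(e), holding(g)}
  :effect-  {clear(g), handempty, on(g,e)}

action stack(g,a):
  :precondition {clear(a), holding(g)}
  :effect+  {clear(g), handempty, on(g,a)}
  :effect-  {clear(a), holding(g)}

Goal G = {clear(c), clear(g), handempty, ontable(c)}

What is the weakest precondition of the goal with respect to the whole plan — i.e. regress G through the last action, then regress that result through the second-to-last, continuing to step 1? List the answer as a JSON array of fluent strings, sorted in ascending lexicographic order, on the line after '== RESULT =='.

Regress step by step:
  through step 3 (stack(g,a)): drop {clear(g), handempty}, keep {clear(c), ontable(c)}, require {clear(a), holding(g)}
    → {clear(a), clear(c), holding(g), ontable(c)}
  through step 2 (unstack(g,e)): drop {holding(g)}, keep {clear(a), clear(c), ontable(c)}, require {clear(g), handempty, on(g,e)}
    → {clear(a), clear(c), clear(g), handempty, on(g,e), ontable(c)}
  through step 1 (stack(g,e)): drop {clear(g), handempty, on(g,e)}, keep {clear(a), clear(c), ontable(c)}, require {clear(e), holding(g)}
    → {clear(a), clear(c), clear(e), holding(g), ontable(c)}

== RESULT ==
["clear(a)", "clear(c)", "clear(e)", "holding(g)", "ontable(c)"]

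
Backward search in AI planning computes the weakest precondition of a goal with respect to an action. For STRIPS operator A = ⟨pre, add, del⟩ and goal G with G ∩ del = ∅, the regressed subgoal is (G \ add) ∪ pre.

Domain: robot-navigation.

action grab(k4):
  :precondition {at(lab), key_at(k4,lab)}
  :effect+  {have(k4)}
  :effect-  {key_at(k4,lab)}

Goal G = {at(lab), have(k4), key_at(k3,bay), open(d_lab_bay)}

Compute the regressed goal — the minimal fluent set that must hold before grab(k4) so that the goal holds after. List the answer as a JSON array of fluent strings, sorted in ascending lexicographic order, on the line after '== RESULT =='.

Regress:
  G ∩ del = {}  (empty — regression defined)
  G \ add = {at(lab), have(k4), key_at(k3,bay), open(d_lab_bay)} \ {have(k4)} = {at(lab), key_at(k3,bay), open(d_lab_bay)}
  ∪ pre   = {at(lab), key_at(k3,bay), open(d_lab_bay)} ∪ {at(lab), key_at(k4,lab)}
          = {at(lab), key_at(k3,bay), key_at(k4,lab), open(d_lab_bay)}

== RESULT ==
["at(lab)", "key_at(k3,bay)", "key_at(k4,lab)", "open(d_lab_bay)"]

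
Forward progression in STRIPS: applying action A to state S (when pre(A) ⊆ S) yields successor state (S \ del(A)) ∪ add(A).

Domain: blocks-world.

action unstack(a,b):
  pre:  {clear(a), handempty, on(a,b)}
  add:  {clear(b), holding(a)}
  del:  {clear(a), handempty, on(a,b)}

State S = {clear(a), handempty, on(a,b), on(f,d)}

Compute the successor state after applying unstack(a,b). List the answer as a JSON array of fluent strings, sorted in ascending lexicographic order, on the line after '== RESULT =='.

Compute (S \ del) ∪ add:
  pre ⊆ S: {clear(a), handempty, on(a,b)} ⊆ S  — applicable
  S \ del = {on(f,d)}
  ∪ add   = {clear(b), holding(a), on(f,d)}

== RESULT ==
["clear(b)", "holding(a)", "on(f,d)"]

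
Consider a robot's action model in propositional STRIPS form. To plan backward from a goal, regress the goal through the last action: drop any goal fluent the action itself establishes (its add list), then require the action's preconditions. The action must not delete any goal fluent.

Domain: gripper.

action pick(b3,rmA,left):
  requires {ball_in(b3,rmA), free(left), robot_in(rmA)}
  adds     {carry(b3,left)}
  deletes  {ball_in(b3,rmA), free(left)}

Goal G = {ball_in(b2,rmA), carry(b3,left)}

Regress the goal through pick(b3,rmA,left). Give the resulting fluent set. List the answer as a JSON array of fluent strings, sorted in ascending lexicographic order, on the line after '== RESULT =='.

Regress:
  G ∩ del = {}  (empty — regression defined)
  G \ add = {ball_in(b2,rmA), carry(b3,left)} \ {carry(b3,left)} = {ball_in(b2,rmA)}
  ∪ pre   = {ball_in(b2,rmA)} ∪ {ball_in(b3,rmA), free(left), robot_in(rmA)}
          = {ball_in(b2,rmA), ball_in(b3,rmA), free(left), robot_in(rmA)}

== RESULT ==
["ball_in(b2,rmA)", "ball_in(b3,rmA)", "free(left)", "robot_in(rmA)"]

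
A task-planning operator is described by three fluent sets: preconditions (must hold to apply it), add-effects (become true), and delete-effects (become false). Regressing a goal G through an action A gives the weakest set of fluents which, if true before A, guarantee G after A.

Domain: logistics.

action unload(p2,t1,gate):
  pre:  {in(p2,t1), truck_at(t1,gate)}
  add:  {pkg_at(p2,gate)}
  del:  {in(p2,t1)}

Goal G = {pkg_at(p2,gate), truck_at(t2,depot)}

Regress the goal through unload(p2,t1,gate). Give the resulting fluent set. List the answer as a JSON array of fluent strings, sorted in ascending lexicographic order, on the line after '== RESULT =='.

Compute (G \ add) ∪ pre:
  G ∩ del = {}  (empty — regression defined)
  G \ add = {pkg_at(p2,gate), truck_at(t2,depot)} \ {pkg_at(p2,gate)} = {truck_at(t2,depot)}
  ∪ pre   = {truck_at(t2,depot)} ∪ {in(p2,t1), truck_at(t1,gate)}
          = {in(p2,t1), truck_at(t1,gate), truck_at(t2,depot)}

== RESULT ==
["in(p2,t1)", "truck_at(t1,gate)", "truck_at(t2,depot)"]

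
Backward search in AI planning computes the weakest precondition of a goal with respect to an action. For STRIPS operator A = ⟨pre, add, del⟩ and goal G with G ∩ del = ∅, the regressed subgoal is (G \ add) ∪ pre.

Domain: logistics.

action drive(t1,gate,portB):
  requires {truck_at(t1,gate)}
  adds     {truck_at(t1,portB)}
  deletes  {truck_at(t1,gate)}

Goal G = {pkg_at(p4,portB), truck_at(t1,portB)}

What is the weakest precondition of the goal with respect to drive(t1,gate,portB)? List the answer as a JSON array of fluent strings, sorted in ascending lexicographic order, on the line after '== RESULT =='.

Regress:
  G ∩ del = {}  (empty — regression defined)
  G \ add = {pkg_at(p4,portB), truck_at(t1,portB)} \ {truck_at(t1,portB)} = {pkg_at(p4,portB)}
  ∪ pre   = {pkg_at(p4,portB)} ∪ {truck_at(t1,gate)}
          = {pkg_at(p4,portB), truck_at(t1,gate)}

== RESULT ==
["pkg_at(p4,portB)", "truck_at(t1,gate)"]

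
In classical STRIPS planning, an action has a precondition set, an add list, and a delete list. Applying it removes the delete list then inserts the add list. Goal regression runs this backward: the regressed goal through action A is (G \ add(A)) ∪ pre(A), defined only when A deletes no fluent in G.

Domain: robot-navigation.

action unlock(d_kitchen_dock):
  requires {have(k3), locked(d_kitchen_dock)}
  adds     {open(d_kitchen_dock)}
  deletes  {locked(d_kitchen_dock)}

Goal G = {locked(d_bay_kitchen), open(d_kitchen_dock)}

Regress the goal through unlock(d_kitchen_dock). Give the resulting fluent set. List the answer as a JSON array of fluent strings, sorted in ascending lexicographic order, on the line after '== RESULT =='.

Regress:
  G ∩ del = {}  (empty — regression defined)
  G \ add = {locked(d_bay_kitchen), open(d_kitchen_dock)} \ {open(d_kitchen_dock)} = {locked(d_bay_kitchen)}
  ∪ pre   = {locked(d_bay_kitchen)} ∪ {have(k3), locked(d_kitchen_dock)}
          = {have(k3), locked(d_bay_kitchen), locked(d_kitchen_dock)}

== RESULT ==
["have(k3)", "locked(d_bay_kitchen)", "locked(d_kitchen_dock)"]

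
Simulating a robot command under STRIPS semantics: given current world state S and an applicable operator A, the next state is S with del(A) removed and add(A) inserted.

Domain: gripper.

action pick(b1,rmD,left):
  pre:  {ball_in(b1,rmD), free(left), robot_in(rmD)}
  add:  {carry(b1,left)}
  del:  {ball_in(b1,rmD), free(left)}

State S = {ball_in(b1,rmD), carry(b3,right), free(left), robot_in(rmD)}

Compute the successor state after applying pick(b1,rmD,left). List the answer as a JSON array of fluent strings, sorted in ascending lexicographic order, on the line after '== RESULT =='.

Compute (S \ del) ∪ add:
  pre ⊆ S: {ball_in(b1,rmD), free(left), robot_in(rmD)} ⊆ S  — applicable
  S \ del = {carry(b3,right), robot_in(rmD)}
  ∪ add   = {carry(b1,left), carry(b3,right), robot_in(rmD)}

== RESULT ==
["carry(b1,left)", "carry(b3,right)", "robot_in(rmD)"]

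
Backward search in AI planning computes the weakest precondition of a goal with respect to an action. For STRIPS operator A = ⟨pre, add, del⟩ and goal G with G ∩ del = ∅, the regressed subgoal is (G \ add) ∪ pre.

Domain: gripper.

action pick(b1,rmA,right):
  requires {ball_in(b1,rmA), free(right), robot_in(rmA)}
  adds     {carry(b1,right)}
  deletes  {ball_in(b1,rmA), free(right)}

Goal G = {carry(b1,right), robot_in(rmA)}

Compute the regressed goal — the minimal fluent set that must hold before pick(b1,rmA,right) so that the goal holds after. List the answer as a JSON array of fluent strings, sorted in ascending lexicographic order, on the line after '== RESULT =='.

Compute (G \ add) ∪ pre:
  G ∩ del = {}  (empty — regression defined)
  G \ add = {carry(b1,right), robot_in(rmA)} \ {carry(b1,right)} = {robot_in(rmA)}
  ∪ pre   = {robot_in(rmA)} ∪ {ball_in(b1,rmA), free(right), robot_in(rmA)}
          = {ball_in(b1,rmA), free(right), robot_in(rmA)}

== RESULT ==
["ball_in(b1,rmA)", "free(right)", "robot_in(rmA)"]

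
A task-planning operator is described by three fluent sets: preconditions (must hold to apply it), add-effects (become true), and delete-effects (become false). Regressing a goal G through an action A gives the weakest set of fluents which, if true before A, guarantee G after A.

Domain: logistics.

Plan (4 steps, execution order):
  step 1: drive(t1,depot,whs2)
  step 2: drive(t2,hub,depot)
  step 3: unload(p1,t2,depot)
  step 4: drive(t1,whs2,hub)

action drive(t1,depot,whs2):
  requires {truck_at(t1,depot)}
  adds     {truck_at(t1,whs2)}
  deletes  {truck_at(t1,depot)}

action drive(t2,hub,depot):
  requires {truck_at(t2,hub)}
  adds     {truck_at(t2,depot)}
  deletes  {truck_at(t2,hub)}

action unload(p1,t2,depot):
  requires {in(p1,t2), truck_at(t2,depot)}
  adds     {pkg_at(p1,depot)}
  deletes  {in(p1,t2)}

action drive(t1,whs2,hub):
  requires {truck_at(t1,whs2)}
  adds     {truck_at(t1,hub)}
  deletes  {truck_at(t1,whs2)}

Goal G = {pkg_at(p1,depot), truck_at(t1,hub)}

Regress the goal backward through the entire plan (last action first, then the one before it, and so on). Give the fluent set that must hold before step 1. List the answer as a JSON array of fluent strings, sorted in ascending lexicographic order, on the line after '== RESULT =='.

Regress step by step:
  through step 4 (drive(t1,whs2,hub)): drop {truck_at(t1,hub)}, keep {pkg_at(p1,depot)}, require {truck_at(t1,whs2)}
    → {pkg_at(p1,depot), truck_at(t1,whs2)}
  through step 3 (unload(p1,t2,depot)): drop {pkg_at(p1,depot)}, keep {truck_at(t1,whs2)}, require {in(p1,t2), truck_at(t2,depot)}
    → {in(p1,t2), truck_at(t1,whs2), truck_at(t2,depot)}
  through step 2 (drive(t2,hub,depot)): drop {truck_at(t2,depot)}, keep {in(p1,t2), truck_at(t1,whs2)}, require {truck_at(t2,hub)}
    → {in(p1,t2), truck_at(t1,whs2), truck_at(t2,hub)}
  through step 1 (drive(t1,depot,whs2)): drop {truck_at(t1,whs2)}, keep {in(p1,t2), truck_at(t2,hub)}, require {truck_at(t1,depot)}
    → {in(p1,t2), truck_at(t1,depot), truck_at(t2,hub)}

== RESULT ==
["in(p1,t2)", "truck_at(t1,depot)", "truck_at(t2,hub)"]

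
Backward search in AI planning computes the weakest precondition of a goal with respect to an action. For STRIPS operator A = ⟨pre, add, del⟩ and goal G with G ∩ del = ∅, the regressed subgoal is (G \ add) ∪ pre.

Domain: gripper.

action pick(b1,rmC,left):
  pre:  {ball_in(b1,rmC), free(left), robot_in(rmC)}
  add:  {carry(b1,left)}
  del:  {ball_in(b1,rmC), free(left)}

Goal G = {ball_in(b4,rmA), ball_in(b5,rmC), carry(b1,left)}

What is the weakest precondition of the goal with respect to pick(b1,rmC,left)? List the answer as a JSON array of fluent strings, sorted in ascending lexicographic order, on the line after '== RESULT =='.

Compute (G \ add) ∪ pre:
  G ∩ del = {}  (empty — regression defined)
  G \ add = {ball_in(b4,rmA), ball_in(b5,rmC), carry(b1,left)} \ {carry(b1,left)} = {ball_in(b4,rmA), ball_in(b5,rmC)}
  ∪ pre   = {ball_in(b4,rmA), ball_in(b5,rmC)} ∪ {ball_in(b1,rmC), free(left), robot_in(rmC)}
          = {ball_in(b1,rmC), ball_in(b4,rmA), ball_in(b5,rmC), free(left), robot_in(rmC)}

== RESULT ==
["ball_in(b1,rmC)", "ball_in(b4,rmA)", "ball_in(b5,rmC)", "free(left)", "robot_in(rmC)"]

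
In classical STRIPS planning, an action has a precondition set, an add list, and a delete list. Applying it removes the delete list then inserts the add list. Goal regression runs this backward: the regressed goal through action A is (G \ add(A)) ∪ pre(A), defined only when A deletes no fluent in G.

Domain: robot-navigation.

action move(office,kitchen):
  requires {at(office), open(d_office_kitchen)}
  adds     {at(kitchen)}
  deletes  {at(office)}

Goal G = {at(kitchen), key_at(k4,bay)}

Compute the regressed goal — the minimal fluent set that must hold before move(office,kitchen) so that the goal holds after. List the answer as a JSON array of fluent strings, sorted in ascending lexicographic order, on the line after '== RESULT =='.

Compute (G \ add) ∪ pre:
  G ∩ del = {}  (empty — regression defined)
  G \ add = {at(kitchen), key_at(k4,bay)} \ {at(kitchen)} = {key_at(k4,bay)}
  ∪ pre   = {key_at(k4,bay)} ∪ {at(office), open(d_office_kitchen)}
          = {at(office), key_at(k4,bay), open(d_office_kitchen)}

== RESULT ==
["at(office)", "key_at(k4,bay)", "open(d_office_kitchen)"]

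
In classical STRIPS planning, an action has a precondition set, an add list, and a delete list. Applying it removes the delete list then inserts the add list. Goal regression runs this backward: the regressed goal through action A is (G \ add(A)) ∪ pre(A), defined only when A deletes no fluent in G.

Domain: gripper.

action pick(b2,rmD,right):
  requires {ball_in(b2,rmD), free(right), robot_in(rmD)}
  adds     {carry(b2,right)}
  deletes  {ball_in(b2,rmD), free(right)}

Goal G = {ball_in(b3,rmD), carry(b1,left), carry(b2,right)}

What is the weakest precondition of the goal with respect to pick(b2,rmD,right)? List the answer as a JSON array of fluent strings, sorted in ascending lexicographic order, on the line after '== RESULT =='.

Regress:
  G ∩ del = {}  (empty — regression defined)
  G \ add = {ball_in(b3,rmD), carry(b1,left), carry(b2,right)} \ {carry(b2,right)} = {ball_in(b3,rmD), carry(b1,left)}
  ∪ pre   = {ball_in(b3,rmD), carry(b1,left)} ∪ {ball_in(b2,rmD), free(right), robot_in(rmD)}
          = {ball_in(b2,rmD), ball_in(b3,rmD), carry(b1,left), free(right), robot_in(rmD)}

== RESULT ==
["ball_in(b2,rmD)", "ball_in(b3,rmD)", "carry(b1,left)", "free(right)", "robot_in(rmD)"]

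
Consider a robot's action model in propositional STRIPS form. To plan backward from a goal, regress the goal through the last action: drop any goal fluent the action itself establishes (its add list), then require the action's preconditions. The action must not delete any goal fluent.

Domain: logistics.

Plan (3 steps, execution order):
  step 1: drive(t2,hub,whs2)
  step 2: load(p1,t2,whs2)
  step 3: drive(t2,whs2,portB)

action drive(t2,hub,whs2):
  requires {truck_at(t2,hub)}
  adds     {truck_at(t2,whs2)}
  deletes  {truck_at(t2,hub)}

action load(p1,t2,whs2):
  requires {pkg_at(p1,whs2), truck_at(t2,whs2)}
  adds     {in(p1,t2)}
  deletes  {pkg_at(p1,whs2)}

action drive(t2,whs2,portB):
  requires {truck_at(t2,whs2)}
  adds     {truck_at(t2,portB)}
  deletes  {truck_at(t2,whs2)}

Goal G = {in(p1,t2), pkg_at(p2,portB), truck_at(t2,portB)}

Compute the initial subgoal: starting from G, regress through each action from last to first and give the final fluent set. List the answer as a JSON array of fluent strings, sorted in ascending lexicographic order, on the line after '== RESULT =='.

Regress step by step:
  through step 3 (drive(t2,whs2,portB)): drop {truck_at(t2,portB)}, keep {in(p1,t2), pkg_at(p2,portB)}, require {truck_at(t2,whs2)}
    → {in(p1,t2), pkg_at(p2,portB), truck_at(t2,whs2)}
  through step 2 (load(p1,t2,whs2)): drop {in(p1,t2)}, keep {pkg_at(p2,portB), truck_at(t2,whs2)}, require {pkg_at(p1,whs2), truck_at(t2,whs2)}
    → {pkg_at(p1,whs2), pkg_at(p2,portB), truck_at(t2,whs2)}
  through step 1 (drive(t2,hub,whs2)): drop {truck_at(t2,whs2)}, keep {pkg_at(p1,whs2), pkg_at(p2,portB)}, require {truck_at(t2,hub)}
    → {pkg_at(p1,whs2), pkg_at(p2,portB), truck_at(t2,hub)}

== RESULT ==
["pkg_at(p1,whs2)", "pkg_at(p2,portB)", "truck_at(t2,hub)"]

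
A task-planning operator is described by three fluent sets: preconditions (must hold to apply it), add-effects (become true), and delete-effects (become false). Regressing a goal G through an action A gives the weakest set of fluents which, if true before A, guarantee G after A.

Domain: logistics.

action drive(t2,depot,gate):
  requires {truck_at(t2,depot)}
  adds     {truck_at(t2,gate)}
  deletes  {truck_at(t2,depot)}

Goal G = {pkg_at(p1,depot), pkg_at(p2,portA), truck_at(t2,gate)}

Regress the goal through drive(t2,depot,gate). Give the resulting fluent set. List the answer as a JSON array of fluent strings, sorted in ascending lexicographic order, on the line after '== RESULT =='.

Compute (G \ add) ∪ pre:
  G ∩ del = {}  (empty — regression defined)
  G \ add = {pkg_at(p1,depot), pkg_at(p2,portA), truck_at(t2,gate)} \ {truck_at(t2,gate)} = {pkg_at(p1,depot), pkg_at(p2,portA)}
  ∪ pre   = {pkg_at(p1,depot), pkg_at(p2,portA)} ∪ {truck_at(t2,depot)}
          = {pkg_at(p1,depot), pkg_at(p2,portA), truck_at(t2,depot)}

== RESULT ==
["pkg_at(p1,depot)", "pkg_at(p2,portA)", "truck_at(t2,depot)"]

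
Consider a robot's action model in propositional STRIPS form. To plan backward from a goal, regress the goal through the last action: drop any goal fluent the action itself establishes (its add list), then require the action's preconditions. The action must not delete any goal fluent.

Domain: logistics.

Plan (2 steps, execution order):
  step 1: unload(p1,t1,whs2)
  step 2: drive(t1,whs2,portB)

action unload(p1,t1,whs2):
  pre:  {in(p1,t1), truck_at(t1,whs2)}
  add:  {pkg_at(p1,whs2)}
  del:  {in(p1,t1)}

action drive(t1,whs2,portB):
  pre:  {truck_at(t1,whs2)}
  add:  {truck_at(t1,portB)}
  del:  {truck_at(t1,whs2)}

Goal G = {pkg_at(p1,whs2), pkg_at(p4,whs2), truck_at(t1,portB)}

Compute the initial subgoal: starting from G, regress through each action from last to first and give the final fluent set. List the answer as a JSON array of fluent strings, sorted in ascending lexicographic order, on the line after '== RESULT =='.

Regress step by step:
  through step 2 (drive(t1,whs2,portB)): drop {truck_at(t1,portB)}, keep {pkg_at(p1,whs2), pkg_at(p4,whs2)}, require {truck_at(t1,whs2)}
    → {pkg_at(p1,whs2), pkg_at(p4,whs2), truck_at(t1,whs2)}
  through step 1 (unload(p1,t1,whs2)): drop {pkg_at(p1,whs2)}, keep {pkg_at(p4,whs2), truck_at(t1,whs2)}, require {in(p1,t1), truck_at(t1,whs2)}
    → {in(p1,t1), pkg_at(p4,whs2), truck_at(t1,whs2)}

== RESULT ==
["in(p1,t1)", "pkg_at(p4,whs2)", "truck_at(t1,whs2)"]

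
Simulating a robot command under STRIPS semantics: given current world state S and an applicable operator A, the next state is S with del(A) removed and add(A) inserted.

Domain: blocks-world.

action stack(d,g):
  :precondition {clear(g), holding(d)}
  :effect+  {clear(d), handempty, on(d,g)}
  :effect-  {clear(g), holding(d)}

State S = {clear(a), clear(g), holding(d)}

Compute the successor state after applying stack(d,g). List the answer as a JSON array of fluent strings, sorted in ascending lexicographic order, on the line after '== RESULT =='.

Compute (S \ del) ∪ add:
  pre ⊆ S: {clear(g), holding(d)} ⊆ S  — applicable
  S \ del = {clear(a)}
  ∪ add   = {clear(a), clear(d), handempty, on(d,g)}

== RESULT ==
["clear(a)", "clear(d)", "handempty", "on(d,g)"]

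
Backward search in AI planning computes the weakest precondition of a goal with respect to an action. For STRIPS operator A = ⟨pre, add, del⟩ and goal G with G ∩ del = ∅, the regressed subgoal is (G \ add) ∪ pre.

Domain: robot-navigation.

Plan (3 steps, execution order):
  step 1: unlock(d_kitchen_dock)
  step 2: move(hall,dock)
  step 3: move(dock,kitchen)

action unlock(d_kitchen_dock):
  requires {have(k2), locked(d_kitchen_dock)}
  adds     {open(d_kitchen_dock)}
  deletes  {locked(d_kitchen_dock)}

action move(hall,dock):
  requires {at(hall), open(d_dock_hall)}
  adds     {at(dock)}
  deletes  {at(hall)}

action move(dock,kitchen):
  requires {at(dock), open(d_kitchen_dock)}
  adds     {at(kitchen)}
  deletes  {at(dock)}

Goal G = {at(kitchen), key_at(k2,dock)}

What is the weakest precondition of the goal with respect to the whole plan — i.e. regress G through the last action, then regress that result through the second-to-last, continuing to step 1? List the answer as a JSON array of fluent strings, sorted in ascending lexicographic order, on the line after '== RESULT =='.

Work backward from the goal:
  through step 3 (move(dock,kitchen)): drop {at(kitchen)}, keep {key_at(k2,dock)}, require {at(dock), open(d_kitchen_dock)}
    → {at(dock), key_at(k2,dock), open(d_kitchen_dock)}
  through step 2 (move(hall,dock)): drop {at(dock)}, keep {key_at(k2,dock), open(d_kitchen_dock)}, require {at(hall), open(d_dock_hall)}
    → {at(hall), key_at(k2,dock), open(d_dock_hall), open(d_kitchen_dock)}
  through step 1 (unlock(d_kitchen_dock)): drop {open(d_kitchen_dock)}, keep {at(hall), key_at(k2,dock), open(d_dock_hall)}, require {have(k2), locked(d_kitchen_dock)}
    → {at(hall), have(k2), key_at(k2,dock), locked(d_kitchen_dock), open(d_dock_hall)}

== RESULT ==
["at(hall)", "have(k2)", "key_at(k2,dock)", "locked(d_kitchen_dock)", "open(d_dock_hall)"]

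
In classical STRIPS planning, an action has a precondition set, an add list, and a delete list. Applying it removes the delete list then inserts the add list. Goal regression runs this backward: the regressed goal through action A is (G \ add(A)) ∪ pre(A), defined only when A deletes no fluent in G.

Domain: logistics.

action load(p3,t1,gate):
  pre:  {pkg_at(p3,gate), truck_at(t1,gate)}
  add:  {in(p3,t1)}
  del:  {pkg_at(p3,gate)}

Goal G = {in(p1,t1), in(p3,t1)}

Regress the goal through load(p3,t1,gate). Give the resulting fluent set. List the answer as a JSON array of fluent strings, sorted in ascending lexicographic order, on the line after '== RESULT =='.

Compute (G \ add) ∪ pre:
  G ∩ del = {}  (empty — regression defined)
  G \ add = {in(p1,t1), in(p3,t1)} \ {in(p3,t1)} = {in(p1,t1)}
  ∪ pre   = {in(p1,t1)} ∪ {pkg_at(p3,gate), truck_at(t1,gate)}
          = {in(p1,t1), pkg_at(p3,gate), truck_at(t1,gate)}

== RESULT ==
["in(p1,t1)", "pkg_at(p3,gate)", "truck_at(t1,gate)"]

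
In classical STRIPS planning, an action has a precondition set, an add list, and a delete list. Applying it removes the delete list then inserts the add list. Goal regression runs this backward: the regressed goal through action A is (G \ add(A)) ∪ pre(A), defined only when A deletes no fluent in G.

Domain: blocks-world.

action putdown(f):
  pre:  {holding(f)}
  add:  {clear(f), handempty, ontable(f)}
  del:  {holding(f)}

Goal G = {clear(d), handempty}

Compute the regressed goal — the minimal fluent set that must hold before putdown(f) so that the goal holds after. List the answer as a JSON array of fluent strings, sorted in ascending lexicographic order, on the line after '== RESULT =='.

Compute (G \ add) ∪ pre:
  G ∩ del = {}  (empty — regression defined)
  G \ add = {clear(d), handempty} \ {clear(f), handempty, ontable(f)} = {clear(d)}
  ∪ pre   = {clear(d)} ∪ {holding(f)}
          = {clear(d), holding(f)}

== RESULT ==
["clear(d)", "holding(f)"]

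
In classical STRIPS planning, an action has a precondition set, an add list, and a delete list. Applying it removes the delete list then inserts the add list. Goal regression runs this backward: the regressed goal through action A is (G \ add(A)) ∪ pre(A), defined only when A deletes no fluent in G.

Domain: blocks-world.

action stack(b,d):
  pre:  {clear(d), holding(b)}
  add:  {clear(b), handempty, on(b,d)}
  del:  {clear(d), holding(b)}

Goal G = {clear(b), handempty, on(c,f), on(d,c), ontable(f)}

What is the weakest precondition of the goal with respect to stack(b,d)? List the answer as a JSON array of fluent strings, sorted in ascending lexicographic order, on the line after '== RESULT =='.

Compute (G \ add) ∪ pre:
  G ∩ del = {}  (empty — regression defined)
  G \ add = {clear(b), handempty, on(c,f), on(d,c), ontable(f)} \ {clear(b), handempty, on(b,d)} = {on(c,f), on(d,c), ontable(f)}
  ∪ pre   = {on(c,f), on(d,c), ontable(f)} ∪ {clear(d), holding(b)}
          = {clear(d), holding(b), on(c,f), on(d,c), ontable(f)}

== RESULT ==
["clear(d)", "holding(b)", "on(c,f)", "on(d,c)", "ontable(f)"]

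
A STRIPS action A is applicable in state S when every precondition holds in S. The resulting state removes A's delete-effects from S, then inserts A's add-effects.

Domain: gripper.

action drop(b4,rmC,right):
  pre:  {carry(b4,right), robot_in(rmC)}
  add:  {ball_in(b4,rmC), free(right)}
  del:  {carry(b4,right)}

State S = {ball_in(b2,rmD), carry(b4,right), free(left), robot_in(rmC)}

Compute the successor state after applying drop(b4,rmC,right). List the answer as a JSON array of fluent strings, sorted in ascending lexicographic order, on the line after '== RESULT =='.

Compute (S \ del) ∪ add:
  pre ⊆ S: {carry(b4,right), robot_in(rmC)} ⊆ S  — applicable
  S \ del = {ball_in(b2,rmD), free(left), robot_in(rmC)}
  ∪ add   = {ball_in(b2,rmD), ball_in(b4,rmC), free(left), free(right), robot_in(rmC)}

== RESULT ==
["ball_in(b2,rmD)", "ball_in(b4,rmC)", "free(left)", "free(right)", "robot_in(rmC)"]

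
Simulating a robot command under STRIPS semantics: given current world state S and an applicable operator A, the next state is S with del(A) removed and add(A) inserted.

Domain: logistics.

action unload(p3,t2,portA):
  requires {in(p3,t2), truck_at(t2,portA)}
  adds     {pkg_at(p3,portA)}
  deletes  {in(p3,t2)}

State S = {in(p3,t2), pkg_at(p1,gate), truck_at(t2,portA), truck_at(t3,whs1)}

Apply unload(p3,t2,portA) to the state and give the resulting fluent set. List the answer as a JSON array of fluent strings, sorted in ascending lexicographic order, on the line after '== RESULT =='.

Compute (S \ del) ∪ add:
  pre ⊆ S: {in(p3,t2), truck_at(t2,portA)} ⊆ S  — applicable
  S \ del = {pkg_at(p1,gate), truck_at(t2,portA), truck_at(t3,whs1)}
  ∪ add   = {pkg_at(p1,gate), pkg_at(p3,portA), truck_at(t2,portA), truck_at(t3,whs1)}

== RESULT ==
["pkg_at(p1,gate)", "pkg_at(p3,portA)", "truck_at(t2,portA)", "truck_at(t3,whs1)"]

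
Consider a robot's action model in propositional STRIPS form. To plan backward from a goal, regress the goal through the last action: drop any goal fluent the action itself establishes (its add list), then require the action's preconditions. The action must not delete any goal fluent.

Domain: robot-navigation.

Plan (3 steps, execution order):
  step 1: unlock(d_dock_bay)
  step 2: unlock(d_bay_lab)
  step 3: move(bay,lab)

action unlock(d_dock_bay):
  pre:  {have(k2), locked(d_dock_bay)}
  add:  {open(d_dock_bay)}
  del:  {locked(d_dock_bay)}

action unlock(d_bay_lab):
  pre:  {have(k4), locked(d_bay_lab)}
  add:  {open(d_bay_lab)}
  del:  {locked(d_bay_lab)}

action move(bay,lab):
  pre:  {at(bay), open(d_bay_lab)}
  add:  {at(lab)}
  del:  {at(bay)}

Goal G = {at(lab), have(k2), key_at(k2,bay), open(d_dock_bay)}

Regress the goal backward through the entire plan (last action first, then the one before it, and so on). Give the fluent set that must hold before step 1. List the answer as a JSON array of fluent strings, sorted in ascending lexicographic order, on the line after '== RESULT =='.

Regress step by step:
  through step 3 (move(bay,lab)): drop {at(lab)}, keep {have(k2), key_at(k2,bay), open(d_dock_bay)}, require {at(bay), open(d_bay_lab)}
    → {at(bay), have(k2), key_at(k2,bay), open(d_bay_lab), open(d_dock_bay)}
  through step 2 (unlock(d_bay_lab)): drop {open(d_bay_lab)}, keep {at(bay), have(k2), key_at(k2,bay), open(d_dock_bay)}, require {have(k4), locked(d_bay_lab)}
    → {at(bay), have(k2), have(k4), key_at(k2,bay), locked(d_bay_lab), open(d_dock_bay)}
  through step 1 (unlock(d_dock_bay)): drop {open(d_dock_bay)}, keep {at(bay), have(k2), have(k4), key_at(k2,bay), locked(d_bay_lab)}, require {have(k2), locked(d_dock_bay)}
    → {at(bay), have(k2), have(k4), key_at(k2,bay), locked(d_bay_lab), locked(d_dock_bay)}

== RESULT ==
["at(bay)", "have(k2)", "have(k4)", "key_at(k2,bay)", "locked(d_bay_lab)", "locked(d_dock_bay)"]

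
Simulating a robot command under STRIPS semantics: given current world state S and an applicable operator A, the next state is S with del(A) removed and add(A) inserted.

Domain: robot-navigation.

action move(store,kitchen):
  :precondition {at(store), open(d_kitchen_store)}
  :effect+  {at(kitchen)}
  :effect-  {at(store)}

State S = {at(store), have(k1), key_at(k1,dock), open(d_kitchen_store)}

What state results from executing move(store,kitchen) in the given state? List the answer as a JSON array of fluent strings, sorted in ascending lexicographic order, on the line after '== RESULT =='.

Progress:
  pre ⊆ S: {at(store), open(d_kitchen_store)} ⊆ S  — applicable
  S \ del = {have(k1), key_at(k1,dock), open(d_kitchen_store)}
  ∪ add   = {at(kitchen), have(k1), key_at(k1,dock), open(d_kitchen_store)}

== RESULT ==
["at(kitchen)", "have(k1)", "key_at(k1,dock)", "open(d_kitchen_store)"]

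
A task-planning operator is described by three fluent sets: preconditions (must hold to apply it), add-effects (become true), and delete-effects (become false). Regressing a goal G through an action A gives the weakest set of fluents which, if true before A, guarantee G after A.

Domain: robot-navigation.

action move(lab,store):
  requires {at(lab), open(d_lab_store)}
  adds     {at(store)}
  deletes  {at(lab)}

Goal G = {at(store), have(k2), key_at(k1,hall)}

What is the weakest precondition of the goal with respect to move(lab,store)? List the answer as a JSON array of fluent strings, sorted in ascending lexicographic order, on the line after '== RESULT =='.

Compute (G \ add) ∪ pre:
  G ∩ del = {}  (empty — regression defined)
  G \ add = {at(store), have(k2), key_at(k1,hall)} \ {at(store)} = {have(k2), key_at(k1,hall)}
  ∪ pre   = {have(k2), key_at(k1,hall)} ∪ {at(lab), open(d_lab_store)}
          = {at(lab), have(k2), key_at(k1,hall), open(d_lab_store)}

== RESULT ==
["at(lab)", "have(k2)", "key_at(k1,hall)", "open(d_lab_store)"]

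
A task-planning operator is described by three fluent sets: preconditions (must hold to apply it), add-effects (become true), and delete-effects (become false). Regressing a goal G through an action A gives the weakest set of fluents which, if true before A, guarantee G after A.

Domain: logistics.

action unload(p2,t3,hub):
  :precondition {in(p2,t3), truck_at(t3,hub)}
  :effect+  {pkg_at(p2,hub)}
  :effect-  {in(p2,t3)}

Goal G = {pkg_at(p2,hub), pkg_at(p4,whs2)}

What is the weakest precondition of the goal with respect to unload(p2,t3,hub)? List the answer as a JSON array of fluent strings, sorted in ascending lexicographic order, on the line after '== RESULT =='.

Compute (G \ add) ∪ pre:
  G ∩ del = {}  (empty — regression defined)
  G \ add = {pkg_at(p2,hub), pkg_at(p4,whs2)} \ {pkg_at(p2,hub)} = {pkg_at(p4,whs2)}
  ∪ pre   = {pkg_at(p4,whs2)} ∪ {in(p2,t3), truck_at(t3,hub)}
          = {in(p2,t3), pkg_at(p4,whs2), truck_at(t3,hub)}

== RESULT ==
["in(p2,t3)", "pkg_at(p4,whs2)", "truck_at(t3,hub)"]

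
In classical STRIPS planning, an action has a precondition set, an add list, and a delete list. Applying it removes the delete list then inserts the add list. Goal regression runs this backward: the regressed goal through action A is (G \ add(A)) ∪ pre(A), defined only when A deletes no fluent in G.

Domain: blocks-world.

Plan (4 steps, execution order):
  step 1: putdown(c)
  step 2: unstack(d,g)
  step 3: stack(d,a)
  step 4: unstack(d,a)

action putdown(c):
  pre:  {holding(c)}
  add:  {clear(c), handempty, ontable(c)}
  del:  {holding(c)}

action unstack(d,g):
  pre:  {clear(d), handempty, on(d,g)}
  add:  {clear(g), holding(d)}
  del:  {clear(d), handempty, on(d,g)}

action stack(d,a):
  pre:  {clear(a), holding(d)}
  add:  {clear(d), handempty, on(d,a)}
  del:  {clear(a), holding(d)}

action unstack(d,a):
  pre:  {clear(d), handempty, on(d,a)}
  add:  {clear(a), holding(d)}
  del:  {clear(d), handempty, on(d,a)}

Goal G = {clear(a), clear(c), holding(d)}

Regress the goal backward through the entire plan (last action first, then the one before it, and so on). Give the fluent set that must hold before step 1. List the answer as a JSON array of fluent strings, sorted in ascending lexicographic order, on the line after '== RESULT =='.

Regress step by step:
  through step 4 (unstack(d,a)): drop {clear(a), holding(d)}, keep {clear(c)}, require {clear(d), handempty, on(d,a)}
    → {clear(c), clear(d), handempty, on(d,a)}
  through step 3 (stack(d,a)): drop {clear(d), handempty, on(d,a)}, keep {clear(c)}, require {clear(a), holding(d)}
    → {clear(a), clear(c), holding(d)}
  through step 2 (unstack(d,g)): drop {holding(d)}, keep {clear(a), clear(c)}, require {clear(d), handempty, on(d,g)}
    → {clear(a), clear(c), clear(d), handempty, on(d,g)}
  through step 1 (putdown(c)): drop {clear(c), handempty}, keep {clear(a), clear(d), on(d,g)}, require {holding(c)}
    → {clear(a), clear(d), holding(c), on(d,g)}

== RESULT ==
["clear(a)", "clear(d)", "holding(c)", "on(d,g)"]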